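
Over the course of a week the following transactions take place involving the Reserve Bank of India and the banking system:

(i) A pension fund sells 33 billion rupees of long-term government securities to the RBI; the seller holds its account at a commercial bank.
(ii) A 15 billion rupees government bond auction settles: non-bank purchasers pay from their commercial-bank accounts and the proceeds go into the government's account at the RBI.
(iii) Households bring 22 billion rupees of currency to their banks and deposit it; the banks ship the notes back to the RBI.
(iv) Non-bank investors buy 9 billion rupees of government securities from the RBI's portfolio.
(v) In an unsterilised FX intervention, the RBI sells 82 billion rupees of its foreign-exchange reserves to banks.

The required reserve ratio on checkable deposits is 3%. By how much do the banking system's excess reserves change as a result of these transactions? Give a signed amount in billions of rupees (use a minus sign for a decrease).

-51.93 billion

Asset purchase (from non-banks) 33 billion rupees: reserves +33B, deposits +33B.
Government account inflow 15 billion rupees: reserves −15B, deposits −15B.
Currency deposit 22 billion rupees: reserves +22B, deposits +22B.
Asset sale (to non-banks) 9 billion rupees: reserves −9B, deposits −9B.
FX sale 82 billion rupees: reserves −82B, deposits 0.
Totals: Δreserves = −51B, Δdeposits = +31B.
Δrequired reserves = 3% × +31B = +0.93B.
Δexcess reserves = Δreserves − Δrequired = −51B − (+0.93B) = -51.93 billion.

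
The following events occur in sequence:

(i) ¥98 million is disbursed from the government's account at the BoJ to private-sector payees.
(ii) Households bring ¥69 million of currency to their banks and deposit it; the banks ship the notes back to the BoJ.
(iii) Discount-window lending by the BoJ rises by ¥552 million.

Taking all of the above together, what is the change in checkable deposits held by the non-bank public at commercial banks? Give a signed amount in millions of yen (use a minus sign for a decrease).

Government spending ¥98 million: non-bank counterparties' bank balances rise → +¥98M.
Currency deposit ¥69 million: non-bank counterparties' bank balances rise → +¥69M.
Discount-window loan ¥552 million: the counterparty is a bank, so public deposits are unchanged → 0.
Net: 98 + 69 + 0 = +¥167 million.

+¥167 million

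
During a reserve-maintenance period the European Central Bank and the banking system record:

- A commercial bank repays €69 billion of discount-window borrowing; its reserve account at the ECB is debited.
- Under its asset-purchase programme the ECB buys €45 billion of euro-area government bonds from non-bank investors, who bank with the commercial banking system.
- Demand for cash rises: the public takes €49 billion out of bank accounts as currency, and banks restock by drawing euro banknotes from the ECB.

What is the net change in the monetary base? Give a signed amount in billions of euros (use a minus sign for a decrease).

-€24 billion

Discount-window repayment €69 billion: ECB balance sheet contracts → −€69B.
Asset purchase (from non-banks) €45 billion: ECB balance sheet expands → +€45B.
Currency withdrawal €49 billion: just a shift between currency and reserves — both are base money → 0.
Net: −69 + 45 + 0 = -€24 billion.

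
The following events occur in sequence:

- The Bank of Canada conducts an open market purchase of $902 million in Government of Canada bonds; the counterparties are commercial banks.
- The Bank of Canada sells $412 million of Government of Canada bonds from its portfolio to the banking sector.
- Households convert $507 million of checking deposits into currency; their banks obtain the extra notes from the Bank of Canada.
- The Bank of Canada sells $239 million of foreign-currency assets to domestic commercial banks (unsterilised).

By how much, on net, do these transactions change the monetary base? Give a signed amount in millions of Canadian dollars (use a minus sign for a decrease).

+$251 million

OMO purchase (from banks) $902 million: Bank of Canada balance sheet expands → +$902M.
OMO sale (to banks) $412 million: Bank of Canada balance sheet contracts → −$412M.
Currency withdrawal $507 million: just a shift between currency and reserves — both are base money → 0.
FX sale $239 million: Bank of Canada balance sheet contracts → −$239M.
Net: 902 − 412 + 0 − 239 = +$251 million.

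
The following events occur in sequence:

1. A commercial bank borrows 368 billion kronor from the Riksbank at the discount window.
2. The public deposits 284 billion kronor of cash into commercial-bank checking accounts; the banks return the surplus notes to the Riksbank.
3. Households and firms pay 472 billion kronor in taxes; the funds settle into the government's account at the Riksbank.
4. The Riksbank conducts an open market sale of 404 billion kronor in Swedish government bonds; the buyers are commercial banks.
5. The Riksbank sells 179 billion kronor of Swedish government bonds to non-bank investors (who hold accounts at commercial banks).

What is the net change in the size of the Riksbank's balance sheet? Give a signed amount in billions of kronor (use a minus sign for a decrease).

-215 billion

Discount-window loan 368 billion kronor: a Riksbank asset is acquired → +368B.
Currency deposit 284 billion kronor: only the composition of liabilities changes → 0.
Government account inflow 472 billion kronor: only the composition of liabilities changes → 0.
OMO sale (to banks) 404 billion kronor: a Riksbank asset is shed → −404B.
Asset sale (to non-banks) 179 billion kronor: a Riksbank asset is shed → −179B.
Net: 368 + 0 + 0 − 404 − 179 = -215 billion.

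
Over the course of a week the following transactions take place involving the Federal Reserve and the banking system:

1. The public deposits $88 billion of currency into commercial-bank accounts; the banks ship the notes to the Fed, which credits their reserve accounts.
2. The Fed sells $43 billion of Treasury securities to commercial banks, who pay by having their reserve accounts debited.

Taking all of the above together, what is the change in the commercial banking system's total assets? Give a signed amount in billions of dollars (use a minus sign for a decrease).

+$88 billion

Fed balance sheet:
  Assets:      Securities −$43B
  Liabilities: Bank reserves +$45B, Currency in circulation −$88B
Commercial banking system:
  Assets:      Reserves at CB +$45B, Securities +$43B
  Liabilities: Checkable deposits +$88B
Change in total bank assets = +$88 billion.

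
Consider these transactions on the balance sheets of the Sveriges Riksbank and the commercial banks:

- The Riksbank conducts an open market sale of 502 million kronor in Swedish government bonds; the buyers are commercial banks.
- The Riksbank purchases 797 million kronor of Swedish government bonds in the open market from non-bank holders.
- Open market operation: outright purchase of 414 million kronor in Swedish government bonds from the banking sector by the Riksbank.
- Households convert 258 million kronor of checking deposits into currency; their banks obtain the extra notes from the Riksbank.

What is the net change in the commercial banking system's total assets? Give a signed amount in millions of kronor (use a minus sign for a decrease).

Riksbank balance sheet:
  Assets:      Securities +709M
  Liabilities: Bank reserves +451M, Currency in circulation +258M
Commercial banking system:
  Assets:      Reserves at CB +451M, Securities +88M
  Liabilities: Checkable deposits +539M
Change in total bank assets = +539 million.

+539 million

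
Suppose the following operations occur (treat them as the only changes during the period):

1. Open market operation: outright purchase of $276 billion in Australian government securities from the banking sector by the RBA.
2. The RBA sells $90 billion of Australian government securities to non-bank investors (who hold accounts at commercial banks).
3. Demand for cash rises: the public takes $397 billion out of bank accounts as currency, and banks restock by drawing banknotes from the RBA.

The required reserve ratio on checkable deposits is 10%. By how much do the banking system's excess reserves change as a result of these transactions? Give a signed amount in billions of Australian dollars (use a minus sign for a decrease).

-$162.3 billion

OMO purchase (from banks) $276 billion: reserves +$276B, deposits 0.
Asset sale (to non-banks) $90 billion: reserves −$90B, deposits −$90B.
Currency withdrawal $397 billion: reserves −$397B, deposits −$397B.
Totals: Δreserves = −$211B, Δdeposits = −$487B.
Δrequired reserves = 10% × −$487B = −$48.7B.
Δexcess reserves = Δreserves − Δrequired = −$211B − (−$48.7B) = -$162.3 billion.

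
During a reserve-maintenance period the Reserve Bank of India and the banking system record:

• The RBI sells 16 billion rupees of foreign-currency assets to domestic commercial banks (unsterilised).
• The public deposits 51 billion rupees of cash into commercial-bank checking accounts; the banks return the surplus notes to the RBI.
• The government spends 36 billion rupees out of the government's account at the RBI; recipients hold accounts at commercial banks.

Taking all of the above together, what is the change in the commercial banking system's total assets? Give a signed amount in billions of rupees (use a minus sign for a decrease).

RBI balance sheet:
  Assets:      Foreign assets −16B
  Liabilities: Bank reserves +71B, Currency in circulation −51B, Government deposits −36B
Commercial banking system:
  Assets:      Reserves at CB +71B, Foreign assets +16B
  Liabilities: Checkable deposits +87B
Change in total bank assets = +87 billion.

+87 billion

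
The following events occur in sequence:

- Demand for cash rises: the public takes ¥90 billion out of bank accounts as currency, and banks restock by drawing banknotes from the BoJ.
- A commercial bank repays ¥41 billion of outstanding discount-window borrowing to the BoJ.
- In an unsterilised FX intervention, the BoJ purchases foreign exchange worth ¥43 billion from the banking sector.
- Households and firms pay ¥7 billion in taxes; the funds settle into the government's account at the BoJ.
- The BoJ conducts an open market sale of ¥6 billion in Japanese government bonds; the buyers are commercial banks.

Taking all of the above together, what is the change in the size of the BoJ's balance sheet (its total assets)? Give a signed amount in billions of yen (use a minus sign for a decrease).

-¥4 billion

Currency withdrawal ¥90 billion: only the composition of liabilities changes → 0.
Discount-window repayment ¥41 billion: a BoJ asset is shed → −¥41B.
FX purchase ¥43 billion: a BoJ asset is acquired → +¥43B.
Government account inflow ¥7 billion: only the composition of liabilities changes → 0.
OMO sale (to banks) ¥6 billion: a BoJ asset is shed → −¥6B.
Net: 0 − 41 + 43 + 0 − 6 = -¥4 billion.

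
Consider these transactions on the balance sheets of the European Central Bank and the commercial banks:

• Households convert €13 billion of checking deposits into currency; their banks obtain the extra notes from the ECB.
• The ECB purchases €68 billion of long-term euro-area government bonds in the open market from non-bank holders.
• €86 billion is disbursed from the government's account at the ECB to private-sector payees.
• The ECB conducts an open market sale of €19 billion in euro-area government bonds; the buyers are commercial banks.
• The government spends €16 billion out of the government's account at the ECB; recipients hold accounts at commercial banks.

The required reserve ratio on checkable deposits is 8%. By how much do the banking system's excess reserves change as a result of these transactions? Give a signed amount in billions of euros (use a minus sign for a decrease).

+€125.44 billion

Currency withdrawal €13 billion: reserves −€13B, deposits −€13B.
Asset purchase (from non-banks) €68 billion: reserves +€68B, deposits +€68B.
Government spending €86 billion: reserves +€86B, deposits +€86B.
OMO sale (to banks) €19 billion: reserves −€19B, deposits 0.
Government spending €16 billion: reserves +€16B, deposits +€16B.
Totals: Δreserves = +€138B, Δdeposits = +€157B.
Δrequired reserves = 8% × +€157B = +€12.56B.
Δexcess reserves = Δreserves − Δrequired = +€138B − (+€12.56B) = +€125.44 billion.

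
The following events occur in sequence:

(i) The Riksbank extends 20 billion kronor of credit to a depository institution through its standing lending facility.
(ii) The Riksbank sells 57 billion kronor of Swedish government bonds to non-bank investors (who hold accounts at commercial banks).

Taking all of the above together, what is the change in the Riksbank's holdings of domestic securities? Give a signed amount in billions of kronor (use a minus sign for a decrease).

-57 billion

Riksbank balance sheet:
  Assets:      Securities −57B, Loans to banks +20B
  Liabilities: Bank reserves −37B
Commercial banking system:
  Assets:      Reserves at CB −37B
  Liabilities: Checkable deposits −57B, Borrowings from CB +20B
So the change in the Riksbank's holdings of domestic securities is -57 billion.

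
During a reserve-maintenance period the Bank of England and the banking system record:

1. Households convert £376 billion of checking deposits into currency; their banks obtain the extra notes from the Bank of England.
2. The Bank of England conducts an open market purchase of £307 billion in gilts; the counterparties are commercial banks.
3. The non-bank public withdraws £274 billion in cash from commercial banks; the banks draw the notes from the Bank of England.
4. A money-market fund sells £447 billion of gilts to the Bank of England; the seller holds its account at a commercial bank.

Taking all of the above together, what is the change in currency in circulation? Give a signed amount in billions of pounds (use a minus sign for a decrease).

Bank of England balance sheet:
  Assets:      Securities +£754B
  Liabilities: Bank reserves +£104B, Currency in circulation +£650B
So the change in currency in circulation is +£650 billion.

+£650 billion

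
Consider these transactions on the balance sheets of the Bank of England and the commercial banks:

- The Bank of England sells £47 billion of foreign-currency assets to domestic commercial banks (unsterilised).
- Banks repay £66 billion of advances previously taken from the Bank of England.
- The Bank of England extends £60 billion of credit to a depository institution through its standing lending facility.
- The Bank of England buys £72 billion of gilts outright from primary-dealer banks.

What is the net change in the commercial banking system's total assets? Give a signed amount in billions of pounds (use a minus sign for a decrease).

-£6 billion

FX sale £47 billion: just an asset swap on bank balance sheets → 0.
Discount-window repayment £66 billion: bank balance sheets shrink → −£66B.
Discount-window loan £60 billion: bank balance sheets expand → +£60B.
OMO purchase (from banks) £72 billion: just an asset swap on bank balance sheets → 0.
Net: 0 − 66 + 60 + 0 = -£6 billion.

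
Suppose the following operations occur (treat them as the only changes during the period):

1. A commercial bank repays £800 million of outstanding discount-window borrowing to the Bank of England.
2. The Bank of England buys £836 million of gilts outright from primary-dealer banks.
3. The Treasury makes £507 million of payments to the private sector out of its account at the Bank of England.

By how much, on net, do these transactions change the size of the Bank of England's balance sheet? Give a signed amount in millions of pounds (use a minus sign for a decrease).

Bank of England balance sheet:
  Assets:      Securities +£836M, Loans to banks −£800M
  Liabilities: Bank reserves +£543M, Government deposits −£507M
Commercial banking system:
  Assets:      Reserves at CB +£543M, Securities −£836M
  Liabilities: Checkable deposits +£507M, Borrowings from CB −£800M
Change in total Bank of England assets = +£36 million.

+£36 million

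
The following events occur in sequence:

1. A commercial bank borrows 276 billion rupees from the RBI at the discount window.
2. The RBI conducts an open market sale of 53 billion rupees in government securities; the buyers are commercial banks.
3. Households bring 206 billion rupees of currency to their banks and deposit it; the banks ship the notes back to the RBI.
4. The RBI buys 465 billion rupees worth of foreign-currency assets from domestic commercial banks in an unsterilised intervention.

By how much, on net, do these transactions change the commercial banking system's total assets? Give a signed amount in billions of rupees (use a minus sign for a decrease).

+482 billion

RBI balance sheet:
  Assets:      Securities −53B, Loans to banks +276B, Foreign assets +465B
  Liabilities: Bank reserves +894B, Currency in circulation −206B
Commercial banking system:
  Assets:      Reserves at CB +894B, Securities +53B, Foreign assets −465B
  Liabilities: Checkable deposits +206B, Borrowings from CB +276B
Change in total bank assets = +482 billion.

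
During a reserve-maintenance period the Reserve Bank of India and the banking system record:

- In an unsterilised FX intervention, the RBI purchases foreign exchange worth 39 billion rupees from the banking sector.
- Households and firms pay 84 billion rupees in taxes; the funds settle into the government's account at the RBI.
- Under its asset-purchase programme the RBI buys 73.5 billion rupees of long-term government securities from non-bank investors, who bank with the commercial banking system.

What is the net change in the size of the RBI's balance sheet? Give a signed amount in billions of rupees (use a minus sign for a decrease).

FX purchase 39 billion rupees: an RBI asset is acquired → +39B.
Government account inflow 84 billion rupees: only the composition of liabilities changes → 0.
Asset purchase (from non-banks) 73.5 billion rupees: an RBI asset is acquired → +73.5B.
Net: 39 + 0 + 73.5 = +112.5 billion.

+112.5 billion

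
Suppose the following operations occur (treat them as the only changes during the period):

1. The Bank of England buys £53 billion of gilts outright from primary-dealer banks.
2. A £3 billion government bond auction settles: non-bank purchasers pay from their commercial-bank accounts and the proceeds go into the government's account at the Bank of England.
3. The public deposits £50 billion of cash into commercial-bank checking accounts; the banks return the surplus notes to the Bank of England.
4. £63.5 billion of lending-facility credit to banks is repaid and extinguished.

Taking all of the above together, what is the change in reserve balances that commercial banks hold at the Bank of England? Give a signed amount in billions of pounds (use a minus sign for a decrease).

+£36.5 billion

Bank of England balance sheet:
  Assets:      Securities +£53B, Loans to banks −£63.5B
  Liabilities: Bank reserves +£36.5B, Currency in circulation −£50B, Government deposits +£3B
So the change in reserve balances that commercial banks hold at the Bank of England is +£36.5 billion.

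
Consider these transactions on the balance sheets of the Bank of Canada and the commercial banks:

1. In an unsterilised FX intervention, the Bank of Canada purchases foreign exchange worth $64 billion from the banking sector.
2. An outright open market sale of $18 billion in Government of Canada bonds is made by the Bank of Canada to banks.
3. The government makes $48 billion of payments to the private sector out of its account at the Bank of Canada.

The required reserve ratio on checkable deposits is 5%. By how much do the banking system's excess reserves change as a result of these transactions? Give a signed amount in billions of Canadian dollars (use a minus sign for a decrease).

+$91.6 billion

FX purchase $64 billion: reserves +$64B, deposits 0.
OMO sale (to banks) $18 billion: reserves −$18B, deposits 0.
Government spending $48 billion: reserves +$48B, deposits +$48B.
Totals: Δreserves = +$94B, Δdeposits = +$48B.
Δrequired reserves = 5% × +$48B = +$2.4B.
Δexcess reserves = Δreserves − Δrequired = +$94B − (+$2.4B) = +$91.6 billion.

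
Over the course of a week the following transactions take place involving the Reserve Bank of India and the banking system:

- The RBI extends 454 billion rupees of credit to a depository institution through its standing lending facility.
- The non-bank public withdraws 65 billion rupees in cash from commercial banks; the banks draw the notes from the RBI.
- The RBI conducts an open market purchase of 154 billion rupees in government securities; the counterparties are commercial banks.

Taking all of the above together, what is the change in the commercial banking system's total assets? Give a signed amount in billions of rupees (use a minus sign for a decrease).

+389 billion

Discount-window loan 454 billion rupees: bank balance sheets expand → +454B.
Currency withdrawal 65 billion rupees: bank balance sheets shrink → −65B.
OMO purchase (from banks) 154 billion rupees: just an asset swap on bank balance sheets → 0.
Net: 454 − 65 + 0 = +389 billion.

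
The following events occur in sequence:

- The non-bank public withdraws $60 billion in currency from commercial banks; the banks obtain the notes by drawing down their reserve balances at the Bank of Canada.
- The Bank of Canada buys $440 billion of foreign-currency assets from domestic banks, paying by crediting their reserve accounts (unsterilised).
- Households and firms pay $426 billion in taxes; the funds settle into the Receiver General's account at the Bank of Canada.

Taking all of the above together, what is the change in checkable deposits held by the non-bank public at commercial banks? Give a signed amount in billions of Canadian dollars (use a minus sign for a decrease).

Bank of Canada balance sheet:
  Assets:      Foreign assets +$440B
  Liabilities: Bank reserves −$46B, Currency in circulation +$60B, Government deposits +$426B
Commercial banking system:
  Assets:      Reserves at CB −$46B, Foreign assets −$440B
  Liabilities: Checkable deposits −$486B
So the change in checkable deposits held by the non-bank public at commercial banks is -$486 billion.

-$486 billion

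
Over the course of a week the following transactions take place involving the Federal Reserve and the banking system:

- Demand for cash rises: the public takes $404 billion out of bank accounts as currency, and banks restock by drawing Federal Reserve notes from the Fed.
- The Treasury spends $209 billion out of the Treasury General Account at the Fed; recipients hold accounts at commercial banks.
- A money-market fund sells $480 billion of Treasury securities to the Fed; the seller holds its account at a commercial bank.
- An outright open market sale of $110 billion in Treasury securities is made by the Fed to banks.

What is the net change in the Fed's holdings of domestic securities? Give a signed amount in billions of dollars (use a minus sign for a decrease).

+$370 billion

Currency withdrawal $404 billion: the Fed's securities portfolio is untouched → 0.
Government spending $209 billion: the Fed's securities portfolio is untouched → 0.
Asset purchase (from non-banks) $480 billion: securities added to the Fed's portfolio → +$480B.
OMO sale (to banks) $110 billion: securities removed from the Fed's portfolio → −$110B.
Net: 0 + 0 + 480 − 110 = +$370 billion.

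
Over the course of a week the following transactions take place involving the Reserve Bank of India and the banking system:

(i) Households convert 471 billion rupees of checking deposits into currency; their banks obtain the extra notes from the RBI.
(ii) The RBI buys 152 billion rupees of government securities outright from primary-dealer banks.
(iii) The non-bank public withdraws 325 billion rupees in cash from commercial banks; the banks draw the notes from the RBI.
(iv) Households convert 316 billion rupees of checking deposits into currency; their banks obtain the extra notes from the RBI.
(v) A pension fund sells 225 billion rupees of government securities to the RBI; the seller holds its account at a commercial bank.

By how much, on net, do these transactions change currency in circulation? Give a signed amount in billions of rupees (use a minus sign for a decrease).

+1112 billion

Currency withdrawal 471 billion rupees: notes leave the central bank → +471B.
OMO purchase (from banks) 152 billion rupees: no currency enters or leaves circulation → 0.
Currency withdrawal 325 billion rupees: notes leave the central bank → +325B.
Currency withdrawal 316 billion rupees: notes leave the central bank → +316B.
Asset purchase (from non-banks) 225 billion rupees: no currency enters or leaves circulation → 0.
Net: 471 + 0 + 325 + 316 + 0 = +1112 billion.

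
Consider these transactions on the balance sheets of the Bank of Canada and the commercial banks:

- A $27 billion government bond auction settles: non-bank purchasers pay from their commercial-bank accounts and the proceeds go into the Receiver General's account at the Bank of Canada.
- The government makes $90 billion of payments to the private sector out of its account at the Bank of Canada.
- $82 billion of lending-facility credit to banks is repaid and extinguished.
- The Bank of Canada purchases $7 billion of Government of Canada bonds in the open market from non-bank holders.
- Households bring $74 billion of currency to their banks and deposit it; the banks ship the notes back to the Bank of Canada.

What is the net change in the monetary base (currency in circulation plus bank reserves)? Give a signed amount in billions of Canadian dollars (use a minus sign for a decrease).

Government account inflow $27 billion: reserves shift to a non-base liability → −$27B.
Government spending $90 billion: a non-base liability converts back to reserves → +$90B.
Discount-window repayment $82 billion: Bank of Canada balance sheet contracts → −$82B.
Asset purchase (from non-banks) $7 billion: Bank of Canada balance sheet expands → +$7B.
Currency deposit $74 billion: just a shift between currency and reserves — both are base money → 0.
Net: −27 + 90 − 82 + 7 + 0 = -$12 billion.

-$12 billion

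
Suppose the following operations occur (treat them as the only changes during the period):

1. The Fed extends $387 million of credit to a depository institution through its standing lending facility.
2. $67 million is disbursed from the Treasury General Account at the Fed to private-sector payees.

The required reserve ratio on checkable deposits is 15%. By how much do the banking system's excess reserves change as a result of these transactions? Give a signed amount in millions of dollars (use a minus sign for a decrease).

Discount-window loan $387 million: reserves +$387M, deposits 0.
Government spending $67 million: reserves +$67M, deposits +$67M.
Totals: Δreserves = +$454M, Δdeposits = +$67M.
Δrequired reserves = 15% × +$67M = +$10.05M.
Δexcess reserves = Δreserves − Δrequired = +$454M − (+$10.05M) = +$443.95 million.

+$443.95 million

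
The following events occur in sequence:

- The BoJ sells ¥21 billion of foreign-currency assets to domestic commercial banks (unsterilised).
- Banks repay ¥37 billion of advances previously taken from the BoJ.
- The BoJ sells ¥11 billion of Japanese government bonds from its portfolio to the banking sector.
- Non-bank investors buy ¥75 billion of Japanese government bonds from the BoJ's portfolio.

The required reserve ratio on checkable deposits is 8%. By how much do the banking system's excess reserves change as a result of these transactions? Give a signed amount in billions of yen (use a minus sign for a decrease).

FX sale ¥21 billion: reserves −¥21B, deposits 0.
Discount-window repayment ¥37 billion: reserves −¥37B, deposits 0.
OMO sale (to banks) ¥11 billion: reserves −¥11B, deposits 0.
Asset sale (to non-banks) ¥75 billion: reserves −¥75B, deposits −¥75B.
Totals: Δreserves = −¥144B, Δdeposits = −¥75B.
Δrequired reserves = 8% × −¥75B = −¥6B.
Δexcess reserves = Δreserves − Δrequired = −¥144B − (−¥6B) = -¥138 billion.

-¥138 billion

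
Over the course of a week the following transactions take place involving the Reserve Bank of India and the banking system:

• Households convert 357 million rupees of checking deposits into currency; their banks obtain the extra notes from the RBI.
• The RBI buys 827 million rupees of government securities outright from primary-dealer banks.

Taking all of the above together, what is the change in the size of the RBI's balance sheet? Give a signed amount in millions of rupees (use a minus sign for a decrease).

+827 million

Currency withdrawal 357 million rupees: only the composition of liabilities changes → 0.
OMO purchase (from banks) 827 million rupees: an RBI asset is acquired → +827M.
Net: 0 + 827 = +827 million.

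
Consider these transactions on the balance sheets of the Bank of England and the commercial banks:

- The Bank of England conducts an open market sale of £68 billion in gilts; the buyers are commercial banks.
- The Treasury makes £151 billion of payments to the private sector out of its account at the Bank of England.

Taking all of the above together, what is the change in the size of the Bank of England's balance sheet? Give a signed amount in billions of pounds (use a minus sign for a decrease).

-£68 billion

Bank of England balance sheet:
  Assets:      Securities −£68B
  Liabilities: Bank reserves +£83B, Government deposits −£151B
Commercial banking system:
  Assets:      Reserves at CB +£83B, Securities +£68B
  Liabilities: Checkable deposits +£151B
Change in total Bank of England assets = -£68 billion.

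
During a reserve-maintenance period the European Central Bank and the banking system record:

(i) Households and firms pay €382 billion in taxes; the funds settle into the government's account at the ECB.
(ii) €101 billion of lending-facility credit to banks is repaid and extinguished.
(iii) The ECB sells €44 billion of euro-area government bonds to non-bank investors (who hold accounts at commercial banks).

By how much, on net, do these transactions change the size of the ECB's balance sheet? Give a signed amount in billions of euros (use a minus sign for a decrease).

-€145 billion

Government account inflow €382 billion: only the composition of liabilities changes → 0.
Discount-window repayment €101 billion: an ECB asset is shed → −€101B.
Asset sale (to non-banks) €44 billion: an ECB asset is shed → −€44B.
Net: 0 − 101 − 44 = -€145 billion.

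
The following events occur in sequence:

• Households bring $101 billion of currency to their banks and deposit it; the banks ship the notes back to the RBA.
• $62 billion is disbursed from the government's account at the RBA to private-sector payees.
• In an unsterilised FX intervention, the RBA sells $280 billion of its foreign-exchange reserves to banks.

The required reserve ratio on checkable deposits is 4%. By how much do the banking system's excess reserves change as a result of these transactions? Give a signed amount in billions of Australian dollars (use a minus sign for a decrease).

-$123.52 billion

Currency deposit $101 billion: reserves +$101B, deposits +$101B.
Government spending $62 billion: reserves +$62B, deposits +$62B.
FX sale $280 billion: reserves −$280B, deposits 0.
Totals: Δreserves = −$117B, Δdeposits = +$163B.
Δrequired reserves = 4% × +$163B = +$6.52B.
Δexcess reserves = Δreserves − Δrequired = −$117B − (+$6.52B) = -$123.52 billion.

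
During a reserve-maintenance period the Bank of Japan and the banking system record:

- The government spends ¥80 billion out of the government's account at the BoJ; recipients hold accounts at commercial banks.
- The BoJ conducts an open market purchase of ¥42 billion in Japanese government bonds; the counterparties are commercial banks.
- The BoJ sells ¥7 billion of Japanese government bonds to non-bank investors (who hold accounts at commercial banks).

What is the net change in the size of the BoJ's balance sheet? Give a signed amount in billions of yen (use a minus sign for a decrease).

Government spending ¥80 billion: only the composition of liabilities changes → 0.
OMO purchase (from banks) ¥42 billion: a BoJ asset is acquired → +¥42B.
Asset sale (to non-banks) ¥7 billion: a BoJ asset is shed → −¥7B.
Net: 0 + 42 − 7 = +¥35 billion.

+¥35 billion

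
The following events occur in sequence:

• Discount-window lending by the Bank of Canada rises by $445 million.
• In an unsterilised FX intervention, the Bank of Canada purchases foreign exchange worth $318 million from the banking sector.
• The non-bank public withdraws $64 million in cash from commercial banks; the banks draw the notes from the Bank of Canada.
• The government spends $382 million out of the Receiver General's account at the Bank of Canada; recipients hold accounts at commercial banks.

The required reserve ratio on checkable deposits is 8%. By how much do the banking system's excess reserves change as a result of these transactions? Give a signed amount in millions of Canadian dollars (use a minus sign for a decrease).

Discount-window loan $445 million: reserves +$445M, deposits 0.
FX purchase $318 million: reserves +$318M, deposits 0.
Currency withdrawal $64 million: reserves −$64M, deposits −$64M.
Government spending $382 million: reserves +$382M, deposits +$382M.
Totals: Δreserves = +$1081M, Δdeposits = +$318M.
Δrequired reserves = 8% × +$318M = +$25.44M.
Δexcess reserves = Δreserves − Δrequired = +$1081M − (+$25.44M) = +$1055.56 million.

+$1055.56 million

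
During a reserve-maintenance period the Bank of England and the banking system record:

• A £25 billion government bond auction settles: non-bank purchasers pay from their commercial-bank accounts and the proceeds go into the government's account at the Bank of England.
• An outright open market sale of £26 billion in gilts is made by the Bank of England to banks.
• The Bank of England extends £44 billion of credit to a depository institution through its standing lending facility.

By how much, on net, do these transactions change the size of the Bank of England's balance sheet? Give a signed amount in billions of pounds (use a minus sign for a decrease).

Government account inflow £25 billion: only the composition of liabilities changes → 0.
OMO sale (to banks) £26 billion: a Bank of England asset is shed → −£26B.
Discount-window loan £44 billion: a Bank of England asset is acquired → +£44B.
Net: 0 − 26 + 44 = +£18 billion.

+£18 billion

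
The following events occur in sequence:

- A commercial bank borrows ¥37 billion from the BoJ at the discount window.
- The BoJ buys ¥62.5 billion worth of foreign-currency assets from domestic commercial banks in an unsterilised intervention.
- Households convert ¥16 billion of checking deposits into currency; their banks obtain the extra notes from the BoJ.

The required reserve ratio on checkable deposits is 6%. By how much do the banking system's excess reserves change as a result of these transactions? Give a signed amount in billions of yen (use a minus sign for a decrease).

+¥84.46 billion

Discount-window loan ¥37 billion: reserves +¥37B, deposits 0.
FX purchase ¥62.5 billion: reserves +¥62.5B, deposits 0.
Currency withdrawal ¥16 billion: reserves −¥16B, deposits −¥16B.
Totals: Δreserves = +¥83.5B, Δdeposits = −¥16B.
Δrequired reserves = 6% × −¥16B = −¥0.96B.
Δexcess reserves = Δreserves − Δrequired = +¥83.5B − (−¥0.96B) = +¥84.46 billion.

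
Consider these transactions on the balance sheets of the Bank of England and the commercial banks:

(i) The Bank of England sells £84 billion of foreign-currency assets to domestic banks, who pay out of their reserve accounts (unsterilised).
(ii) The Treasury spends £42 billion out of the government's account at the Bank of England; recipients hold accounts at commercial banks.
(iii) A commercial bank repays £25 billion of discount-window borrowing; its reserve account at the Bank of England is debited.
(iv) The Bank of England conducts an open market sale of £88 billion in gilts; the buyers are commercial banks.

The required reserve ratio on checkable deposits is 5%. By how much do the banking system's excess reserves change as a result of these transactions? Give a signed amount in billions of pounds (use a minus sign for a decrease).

-£157.1 billion

FX sale £84 billion: reserves −£84B, deposits 0.
Government spending £42 billion: reserves +£42B, deposits +£42B.
Discount-window repayment £25 billion: reserves −£25B, deposits 0.
OMO sale (to banks) £88 billion: reserves −£88B, deposits 0.
Totals: Δreserves = −£155B, Δdeposits = +£42B.
Δrequired reserves = 5% × +£42B = +£2.1B.
Δexcess reserves = Δreserves − Δrequired = −£155B − (+£2.1B) = -£157.1 billion.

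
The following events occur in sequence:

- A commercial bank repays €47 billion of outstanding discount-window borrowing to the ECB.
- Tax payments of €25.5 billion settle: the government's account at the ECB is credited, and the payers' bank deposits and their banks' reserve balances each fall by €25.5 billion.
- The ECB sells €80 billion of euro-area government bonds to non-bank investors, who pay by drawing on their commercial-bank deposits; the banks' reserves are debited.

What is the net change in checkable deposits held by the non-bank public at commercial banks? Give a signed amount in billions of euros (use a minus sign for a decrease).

ECB balance sheet:
  Assets:      Securities −€80B, Loans to banks −€47B
  Liabilities: Bank reserves −€152.5B, Government deposits +€25.5B
Commercial banking system:
  Assets:      Reserves at CB −€152.5B
  Liabilities: Checkable deposits −€105.5B, Borrowings from CB −€47B
So the change in checkable deposits held by the non-bank public at commercial banks is -€105.5 billion.

-€105.5 billion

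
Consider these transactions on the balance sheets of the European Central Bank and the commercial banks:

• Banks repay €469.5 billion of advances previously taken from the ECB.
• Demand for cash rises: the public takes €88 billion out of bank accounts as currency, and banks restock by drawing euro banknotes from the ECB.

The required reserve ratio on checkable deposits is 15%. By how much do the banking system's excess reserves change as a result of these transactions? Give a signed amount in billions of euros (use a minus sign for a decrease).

Discount-window repayment €469.5 billion: reserves −€469.5B, deposits 0.
Currency withdrawal €88 billion: reserves −€88B, deposits −€88B.
Totals: Δreserves = −€557.5B, Δdeposits = −€88B.
Δrequired reserves = 15% × −€88B = −€13.2B.
Δexcess reserves = Δreserves − Δrequired = −€557.5B − (−€13.2B) = -€544.3 billion.

-€544.3 billion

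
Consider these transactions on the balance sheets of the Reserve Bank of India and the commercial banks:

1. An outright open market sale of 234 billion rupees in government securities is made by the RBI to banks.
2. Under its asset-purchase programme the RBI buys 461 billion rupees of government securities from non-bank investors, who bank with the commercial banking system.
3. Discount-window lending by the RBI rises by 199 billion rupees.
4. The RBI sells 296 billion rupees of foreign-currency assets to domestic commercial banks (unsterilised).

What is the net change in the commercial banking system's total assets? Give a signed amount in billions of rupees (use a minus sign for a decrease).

OMO sale (to banks) 234 billion rupees: just an asset swap on bank balance sheets → 0.
Asset purchase (from non-banks) 461 billion rupees: bank balance sheets expand → +461B.
Discount-window loan 199 billion rupees: bank balance sheets expand → +199B.
FX sale 296 billion rupees: just an asset swap on bank balance sheets → 0.
Net: 0 + 461 + 199 + 0 = +660 billion.

+660 billion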